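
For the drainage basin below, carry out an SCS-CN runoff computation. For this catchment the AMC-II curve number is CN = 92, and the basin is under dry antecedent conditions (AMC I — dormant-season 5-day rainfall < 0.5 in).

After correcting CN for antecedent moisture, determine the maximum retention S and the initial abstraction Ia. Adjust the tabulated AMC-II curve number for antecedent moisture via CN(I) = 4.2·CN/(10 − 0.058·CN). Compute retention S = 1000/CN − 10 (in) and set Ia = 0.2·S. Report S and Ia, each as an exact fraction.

S = 1000/483 in ≈ 2.070 in; Ia = 200/483 in ≈ 0.414 in

CN(I) from CN(II)=92: (4.2·92)/(10 − 0.058·92) = 48300/583 ≈ 82.847
S = 1000/(48300/583) − 10 = 1000/483 in ≈ 2.070 in
Ia = 0.2·(1000/483) = 200/483 in ≈ 0.414 in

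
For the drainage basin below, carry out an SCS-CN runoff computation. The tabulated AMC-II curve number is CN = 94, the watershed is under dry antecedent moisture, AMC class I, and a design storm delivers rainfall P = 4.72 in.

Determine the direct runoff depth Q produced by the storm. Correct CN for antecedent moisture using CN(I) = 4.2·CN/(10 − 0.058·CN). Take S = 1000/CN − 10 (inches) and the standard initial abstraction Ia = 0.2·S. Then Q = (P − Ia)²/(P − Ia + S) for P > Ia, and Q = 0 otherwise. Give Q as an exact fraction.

Q = 659643842/200780475 in ≈ 3.285 in

Adjust CN=94 to AMC I: 4.2·94/(10 − 0.058·94) → (1974/5) ÷ (1137/250) = 32900/379 ≈ 86.807
S = 1000/(32900/379) − 10 = 500/329 in ≈ 1.520 in
Initial abstraction Ia = S/5 = (500/329)/5 = 100/329 ≈ 0.304 in
Excess rainfall: 4.720 − 0.304 = 4.416 in; P > Ia so Q > 0
Q: (36322/8225)² ÷ (48822/8225) = 659643842/200780475 in (≈ 3.285 in)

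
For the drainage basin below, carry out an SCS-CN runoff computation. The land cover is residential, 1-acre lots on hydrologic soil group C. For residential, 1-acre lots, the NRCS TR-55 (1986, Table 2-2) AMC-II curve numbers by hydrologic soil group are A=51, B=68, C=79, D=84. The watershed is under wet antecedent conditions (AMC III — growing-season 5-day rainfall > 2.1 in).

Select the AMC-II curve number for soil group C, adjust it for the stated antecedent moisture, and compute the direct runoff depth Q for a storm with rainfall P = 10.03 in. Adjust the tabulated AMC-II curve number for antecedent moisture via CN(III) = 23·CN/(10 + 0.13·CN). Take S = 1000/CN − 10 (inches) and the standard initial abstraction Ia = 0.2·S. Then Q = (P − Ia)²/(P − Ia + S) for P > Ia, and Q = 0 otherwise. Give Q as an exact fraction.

Q = 3170005763401/361664946700 in ≈ 8.765 in

NRCS table: residential, 1-acre lots, soil group C → CN(II) = 79
Adjust CN=79 to AMC III: 23·79/(10 + 0.13·79) → 1817 ÷ (2027/100) = 181700/2027 ≈ 89.640
Max retention: S = 1000/(181700/2027) − 10 = 2100/1817 in (≈ 1.156 in)
Ia = 0.2·(2100/1817) = 420/1817 in ≈ 0.231 in
Since P=10.030 > Ia=0.231: effective rainfall P−Ia = 1780451/181700 in
Runoff Q = (P−Ia)²/(P−Ia+S) = (9.799)²/(9.799+1.156) = 3170005763401/361664946700 ≈ 8.765 in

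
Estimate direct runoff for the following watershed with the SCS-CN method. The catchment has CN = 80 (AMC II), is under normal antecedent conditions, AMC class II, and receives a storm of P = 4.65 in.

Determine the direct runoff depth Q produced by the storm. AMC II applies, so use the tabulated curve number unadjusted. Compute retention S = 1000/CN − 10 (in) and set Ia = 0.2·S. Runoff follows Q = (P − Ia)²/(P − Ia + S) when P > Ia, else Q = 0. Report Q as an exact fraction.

Average conditions: CN = 80 (no AMC adjustment).
S = 1000/80 − 10 = 5/2 in ≈ 2.500 in
Ia = 0.2·(5/2) = 1/2 in ≈ 0.500 in
Excess rainfall: 4.650 − 0.500 = 4.150 in; P > Ia so Q > 0
Q = (83/20)²/((83/20) + 5/2) = (6889/400)/(133/20) = 6889/2660 in ≈ 2.590 in

Q = 6889/2660 in ≈ 2.590 in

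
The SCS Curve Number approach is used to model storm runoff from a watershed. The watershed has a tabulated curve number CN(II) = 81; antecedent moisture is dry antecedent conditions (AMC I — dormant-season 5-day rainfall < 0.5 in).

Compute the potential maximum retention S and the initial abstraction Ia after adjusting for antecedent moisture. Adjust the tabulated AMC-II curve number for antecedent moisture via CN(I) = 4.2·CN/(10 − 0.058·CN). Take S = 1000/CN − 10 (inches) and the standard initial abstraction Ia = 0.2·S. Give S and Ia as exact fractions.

CN(I) from CN(II)=81: (4.2·81)/(10 − 0.058·81) = 170100/2651 ≈ 64.164
S = 1000/(170100/2651) − 10 = 9500/1701 in ≈ 5.585 in
Ia = 0.2S: 0.2·5.585 = 1.117 in (exactly 1900/1701)

S = 9500/1701 in ≈ 5.585 in; Ia = 1900/1701 in ≈ 1.117 in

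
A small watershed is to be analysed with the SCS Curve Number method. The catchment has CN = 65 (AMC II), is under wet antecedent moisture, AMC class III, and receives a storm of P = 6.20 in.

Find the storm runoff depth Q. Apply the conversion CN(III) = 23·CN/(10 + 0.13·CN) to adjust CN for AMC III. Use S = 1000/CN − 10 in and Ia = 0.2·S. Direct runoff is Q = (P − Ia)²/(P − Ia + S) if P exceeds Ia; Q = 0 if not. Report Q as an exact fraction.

Q = 73427761/18043155 in ≈ 4.070 in

CN(III) from CN(II)=65: (23·65)/(10 + 0.13·65) = 29900/369 ≈ 81.030
S = 1000/(29900/369) − 10 = 700/299 in ≈ 2.341 in
Ia = 0.2·(700/299) = 140/299 in ≈ 0.468 in
P − Ia = 6.200 − 0.468 = 8569/1495 ≈ 5.732 in (> 0, runoff occurs)
Q: (8569/1495)² ÷ (12069/1495) = 73427761/18043155 in (≈ 4.070 in)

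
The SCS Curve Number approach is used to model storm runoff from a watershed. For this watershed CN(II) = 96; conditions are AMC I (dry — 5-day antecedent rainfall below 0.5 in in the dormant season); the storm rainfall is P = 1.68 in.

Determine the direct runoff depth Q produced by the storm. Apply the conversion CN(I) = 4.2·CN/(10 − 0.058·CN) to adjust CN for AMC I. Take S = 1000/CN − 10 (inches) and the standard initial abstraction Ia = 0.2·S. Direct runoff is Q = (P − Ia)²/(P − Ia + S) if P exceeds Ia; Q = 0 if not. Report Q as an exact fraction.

Dry (AMC I): CN(I) = 4.2·96/(10 − 0.058·96) = (2016/5)/(554/125) = 25200/277 ≈ 90.975
S = 1000/(25200/277) − 10 = 125/126 in ≈ 0.992 in
Initial abstraction Ia = S/5 = (125/126)/5 = 25/126 ≈ 0.198 in
Excess rainfall: 1.680 − 0.198 = 1.482 in; P > Ia so Q > 0
Runoff Q = (P−Ia)²/(P−Ia+S) = (1.482)²/(1.482+0.992) = 21780889/24544800 ≈ 0.887 in

Q = 21780889/24544800 in ≈ 0.887 in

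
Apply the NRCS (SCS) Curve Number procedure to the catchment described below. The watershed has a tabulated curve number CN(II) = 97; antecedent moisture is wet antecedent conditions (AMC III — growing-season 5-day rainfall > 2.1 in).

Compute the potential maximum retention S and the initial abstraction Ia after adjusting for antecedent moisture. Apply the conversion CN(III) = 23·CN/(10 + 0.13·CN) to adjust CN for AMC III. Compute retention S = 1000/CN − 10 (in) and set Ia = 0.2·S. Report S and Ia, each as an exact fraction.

CN(III) from CN(II)=97: (23·97)/(10 + 0.13·97) = 223100/2261 ≈ 98.673
Max retention: S = 1000/(223100/2261) − 10 = 300/2231 in (≈ 0.134 in)
Ia = 0.2S: 0.2·0.134 = 0.027 in (exactly 60/2231)

S = 300/2231 in ≈ 0.134 in; Ia = 60/2231 in ≈ 0.027 in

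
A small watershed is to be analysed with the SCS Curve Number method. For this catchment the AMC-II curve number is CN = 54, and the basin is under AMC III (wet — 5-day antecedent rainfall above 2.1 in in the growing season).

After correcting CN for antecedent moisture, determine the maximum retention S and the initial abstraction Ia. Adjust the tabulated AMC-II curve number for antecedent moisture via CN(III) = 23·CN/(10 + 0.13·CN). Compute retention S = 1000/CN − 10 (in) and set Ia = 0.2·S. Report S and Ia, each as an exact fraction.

Wet (AMC III): CN(III) = 23·54/(10 + 0.13·54) = 1242/(851/50) = 2700/37 ≈ 72.973
Max retention: S = 1000/(2700/37) − 10 = 100/27 in (≈ 3.704 in)
Initial abstraction Ia = S/5 = (100/27)/5 = 20/27 ≈ 0.741 in

S = 100/27 in ≈ 3.704 in; Ia = 20/27 in ≈ 0.741 in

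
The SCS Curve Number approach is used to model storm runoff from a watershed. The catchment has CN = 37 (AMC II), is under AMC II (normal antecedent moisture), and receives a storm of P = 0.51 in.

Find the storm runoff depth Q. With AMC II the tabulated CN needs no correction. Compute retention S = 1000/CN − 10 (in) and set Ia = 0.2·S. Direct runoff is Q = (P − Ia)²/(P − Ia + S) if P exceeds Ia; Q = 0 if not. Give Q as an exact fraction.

Average conditions: CN = 37 (no AMC adjustment).
S = 1000/37 − 10 = 630/37 in ≈ 17.027 in
Ia = 0.2S: 0.2·17.027 = 3.405 in (exactly 126/37)
P = 0.510 ≤ Ia = 3.405 in: entire storm abstracted, Q = 0.

Q = 0 in ≈ 0.000 in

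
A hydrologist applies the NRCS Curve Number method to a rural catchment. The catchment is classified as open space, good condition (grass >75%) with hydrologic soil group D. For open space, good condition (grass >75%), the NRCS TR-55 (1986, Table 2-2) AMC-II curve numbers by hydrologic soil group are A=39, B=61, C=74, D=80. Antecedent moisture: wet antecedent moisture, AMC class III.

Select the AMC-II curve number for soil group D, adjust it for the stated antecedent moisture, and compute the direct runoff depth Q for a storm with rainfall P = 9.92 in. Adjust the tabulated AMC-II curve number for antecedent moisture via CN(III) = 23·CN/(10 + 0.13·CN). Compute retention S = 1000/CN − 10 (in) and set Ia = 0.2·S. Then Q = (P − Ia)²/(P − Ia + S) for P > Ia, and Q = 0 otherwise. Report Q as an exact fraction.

NRCS table: open space, good condition (grass >75%), soil group D → CN(II) = 80
CN(III) from CN(II)=80: (23·80)/(10 + 0.13·80) = 4600/51 ≈ 90.196
S = 1000/(4600/51) − 10 = 25/23 in ≈ 1.087 in
Initial abstraction Ia = S/5 = (25/23)/5 = 5/23 ≈ 0.217 in
Since P=9.920 > Ia=0.217: effective rainfall P−Ia = 5579/575 in
Q = (5579/575)²/((5579/575) + 25/23) = (31125241/330625)/(6204/575) = 31125241/3567300 in ≈ 8.725 in

Q = 31125241/3567300 in ≈ 8.725 in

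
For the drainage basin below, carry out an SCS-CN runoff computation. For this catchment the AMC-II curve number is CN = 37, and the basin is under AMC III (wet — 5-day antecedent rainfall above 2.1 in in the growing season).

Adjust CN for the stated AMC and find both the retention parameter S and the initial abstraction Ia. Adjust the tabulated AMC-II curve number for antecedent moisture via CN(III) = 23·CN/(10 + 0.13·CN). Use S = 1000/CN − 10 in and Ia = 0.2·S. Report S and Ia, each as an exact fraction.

S = 6300/851 in ≈ 7.403 in; Ia = 1260/851 in ≈ 1.481 in

Adjust CN=37 to AMC III: 23·37/(10 + 0.13·37) → 851 ÷ (1481/100) = 85100/1481 ≈ 57.461
Max retention: S = 1000/(85100/1481) − 10 = 6300/851 in (≈ 7.403 in)
Initial abstraction Ia = S/5 = (6300/851)/5 = 1260/851 ≈ 1.481 in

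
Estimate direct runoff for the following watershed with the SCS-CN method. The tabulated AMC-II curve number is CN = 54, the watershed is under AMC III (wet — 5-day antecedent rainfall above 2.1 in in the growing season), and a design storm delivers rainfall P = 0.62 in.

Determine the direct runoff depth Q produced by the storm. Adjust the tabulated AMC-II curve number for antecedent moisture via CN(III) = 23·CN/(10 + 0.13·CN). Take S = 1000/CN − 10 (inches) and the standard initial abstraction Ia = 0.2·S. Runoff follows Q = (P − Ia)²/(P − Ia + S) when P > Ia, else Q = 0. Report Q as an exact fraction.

Wet (AMC III): CN(III) = 23·54/(10 + 0.13·54) = 1242/(851/50) = 2700/37 ≈ 72.973
Retention S: 1000/CN − 10 with CN=72.973 → S = 100/27 ≈ 3.704 in
Initial abstraction Ia = S/5 = (100/27)/5 = 20/27 ≈ 0.741 in
P = 0.620 ≤ Ia = 0.741 in: entire storm abstracted, Q = 0.

Q = 0 in ≈ 0.000 in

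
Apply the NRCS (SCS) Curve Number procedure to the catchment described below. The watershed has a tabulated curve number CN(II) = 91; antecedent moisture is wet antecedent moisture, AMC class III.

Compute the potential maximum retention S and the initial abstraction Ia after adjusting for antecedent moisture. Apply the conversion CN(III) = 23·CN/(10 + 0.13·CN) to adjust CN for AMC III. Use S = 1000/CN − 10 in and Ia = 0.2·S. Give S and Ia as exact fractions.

Adjust CN=91 to AMC III: 23·91/(10 + 0.13·91) → 2093 ÷ (2183/100) = 209300/2183 ≈ 95.877
Max retention: S = 1000/(209300/2183) − 10 = 900/2093 in (≈ 0.430 in)
Initial abstraction Ia = S/5 = (900/2093)/5 = 180/2093 ≈ 0.086 in

S = 900/2093 in ≈ 0.430 in; Ia = 180/2093 in ≈ 0.086 in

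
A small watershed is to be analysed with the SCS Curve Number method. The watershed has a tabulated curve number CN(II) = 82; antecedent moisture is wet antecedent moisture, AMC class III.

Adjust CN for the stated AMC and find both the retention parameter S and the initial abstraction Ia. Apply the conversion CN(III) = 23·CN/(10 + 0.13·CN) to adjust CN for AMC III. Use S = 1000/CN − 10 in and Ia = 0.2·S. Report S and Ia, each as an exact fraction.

Wet (AMC III): CN(III) = 23·82/(10 + 0.13·82) = 1886/(1033/50) = 94300/1033 ≈ 91.288
S = 1000/(94300/1033) − 10 = 900/943 in ≈ 0.954 in
Ia = 0.2·(900/943) = 180/943 in ≈ 0.191 in

S = 900/943 in ≈ 0.954 in; Ia = 180/943 in ≈ 0.191 in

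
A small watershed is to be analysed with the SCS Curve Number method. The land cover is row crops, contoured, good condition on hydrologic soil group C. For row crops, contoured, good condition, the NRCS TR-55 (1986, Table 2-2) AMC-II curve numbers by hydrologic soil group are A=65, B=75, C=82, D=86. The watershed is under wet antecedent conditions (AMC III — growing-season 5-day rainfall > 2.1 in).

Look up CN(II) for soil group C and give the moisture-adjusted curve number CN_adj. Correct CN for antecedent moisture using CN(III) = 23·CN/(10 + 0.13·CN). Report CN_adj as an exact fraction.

NRCS table: row crops, contoured, good condition, soil group C → CN(II) = 82
CN(III) from CN(II)=82: (23·82)/(10 + 0.13·82) = 94300/1033 ≈ 91.288

CN_adj = 94300/1033 ≈ 91.288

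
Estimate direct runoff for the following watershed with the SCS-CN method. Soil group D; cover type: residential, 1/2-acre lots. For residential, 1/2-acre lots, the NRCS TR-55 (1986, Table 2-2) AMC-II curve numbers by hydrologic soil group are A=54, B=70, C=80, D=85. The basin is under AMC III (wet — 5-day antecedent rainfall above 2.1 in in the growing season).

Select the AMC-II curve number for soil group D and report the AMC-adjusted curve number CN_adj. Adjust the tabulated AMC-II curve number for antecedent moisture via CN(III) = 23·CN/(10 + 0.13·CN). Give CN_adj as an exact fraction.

CN_adj = 39100/421 ≈ 92.874

NRCS table: residential, 1/2-acre lots, soil group D → CN(II) = 85
CN(III) from CN(II)=85: (23·85)/(10 + 0.13·85) = 39100/421 ≈ 92.874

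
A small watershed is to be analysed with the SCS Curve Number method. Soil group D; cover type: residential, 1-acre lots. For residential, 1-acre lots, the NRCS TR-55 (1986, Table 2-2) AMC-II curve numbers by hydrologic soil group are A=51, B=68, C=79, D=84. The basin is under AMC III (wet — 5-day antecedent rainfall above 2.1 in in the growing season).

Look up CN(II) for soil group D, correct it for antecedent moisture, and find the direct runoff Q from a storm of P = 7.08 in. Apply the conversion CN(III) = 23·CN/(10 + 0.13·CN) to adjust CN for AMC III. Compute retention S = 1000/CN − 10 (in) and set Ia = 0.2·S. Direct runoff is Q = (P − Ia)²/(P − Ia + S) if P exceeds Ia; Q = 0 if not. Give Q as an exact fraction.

NRCS table: residential, 1-acre lots, soil group D → CN(II) = 84
Wet (AMC III): CN(III) = 23·84/(10 + 0.13·84) = 1932/(523/25) = 48300/523 ≈ 92.352
Max retention: S = 1000/(48300/523) − 10 = 400/483 in (≈ 0.828 in)
Initial abstraction Ia = S/5 = (400/483)/5 = 80/483 ≈ 0.166 in
Since P=7.080 > Ia=0.166: effective rainfall P−Ia = 83491/12075 in
Q: (83491/12075)² ÷ (93491/12075) = 6970747081/1128903825 in (≈ 6.175 in)

Q = 6970747081/1128903825 in ≈ 6.175 in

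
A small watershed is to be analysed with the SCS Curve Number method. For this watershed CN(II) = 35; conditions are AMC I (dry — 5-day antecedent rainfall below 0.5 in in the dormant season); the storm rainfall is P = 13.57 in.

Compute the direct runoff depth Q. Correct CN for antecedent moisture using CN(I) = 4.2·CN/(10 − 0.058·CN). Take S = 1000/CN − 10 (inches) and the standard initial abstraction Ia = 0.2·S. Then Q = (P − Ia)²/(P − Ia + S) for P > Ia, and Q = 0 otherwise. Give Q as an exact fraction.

Q = 4827331441/10576341300 in ≈ 0.456 in

CN(I) from CN(II)=35: (4.2·35)/(10 − 0.058·35) = 14700/797 ≈ 18.444
Max retention: S = 1000/(14700/797) − 10 = 6500/147 in (≈ 44.218 in)
Initial abstraction Ia = S/5 = (6500/147)/5 = 1300/147 ≈ 8.844 in
Since P=13.570 > Ia=8.844: effective rainfall P−Ia = 69479/14700 in
Q = (69479/14700)²/((69479/14700) + 6500/147) = (4827331441/216090000)/(719479/14700) = 4827331441/10576341300 in ≈ 0.456 in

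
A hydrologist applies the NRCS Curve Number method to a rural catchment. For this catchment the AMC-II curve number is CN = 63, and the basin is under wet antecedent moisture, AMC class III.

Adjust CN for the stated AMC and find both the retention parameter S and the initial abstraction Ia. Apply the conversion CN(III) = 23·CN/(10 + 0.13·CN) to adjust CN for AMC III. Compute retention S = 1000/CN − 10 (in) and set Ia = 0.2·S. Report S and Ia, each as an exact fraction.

S = 3700/1449 in ≈ 2.553 in; Ia = 740/1449 in ≈ 0.511 in

Adjust CN=63 to AMC III: 23·63/(10 + 0.13·63) → 1449 ÷ (1819/100) = 144900/1819 ≈ 79.659
Max retention: S = 1000/(144900/1819) − 10 = 3700/1449 in (≈ 2.553 in)
Ia = 0.2S: 0.2·2.553 = 0.511 in (exactly 740/1449)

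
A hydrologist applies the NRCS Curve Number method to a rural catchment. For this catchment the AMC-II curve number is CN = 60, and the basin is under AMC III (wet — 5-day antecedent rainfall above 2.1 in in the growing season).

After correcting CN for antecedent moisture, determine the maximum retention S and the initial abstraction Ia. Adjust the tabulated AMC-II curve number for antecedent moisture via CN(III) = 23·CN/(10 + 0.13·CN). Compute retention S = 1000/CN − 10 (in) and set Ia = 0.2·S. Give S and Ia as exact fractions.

S = 200/69 in ≈ 2.899 in; Ia = 40/69 in ≈ 0.580 in

CN(III) from CN(II)=60: (23·60)/(10 + 0.13·60) = 6900/89 ≈ 77.528
S = 1000/(6900/89) − 10 = 200/69 in ≈ 2.899 in
Ia = 0.2·(200/69) = 40/69 in ≈ 0.580 in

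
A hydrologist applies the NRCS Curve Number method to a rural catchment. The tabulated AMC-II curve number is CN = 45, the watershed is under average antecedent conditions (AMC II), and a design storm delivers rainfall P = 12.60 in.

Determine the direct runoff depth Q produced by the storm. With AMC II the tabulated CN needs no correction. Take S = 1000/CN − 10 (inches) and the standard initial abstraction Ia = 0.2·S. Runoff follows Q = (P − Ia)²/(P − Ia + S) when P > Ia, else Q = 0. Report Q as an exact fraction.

AMC II — tabulated CN = 45 applies directly.
Retention S: 1000/CN − 10 with CN=45.000 → S = 110/9 ≈ 12.222 in
Initial abstraction Ia = S/5 = (110/9)/5 = 22/9 ≈ 2.444 in
P − Ia = 12.600 − 2.444 = 457/45 ≈ 10.156 in (> 0, runoff occurs)
Runoff Q = (P−Ia)²/(P−Ia+S) = (10.156)²/(10.156+12.222) = 208849/45315 ≈ 4.609 in

Q = 208849/45315 in ≈ 4.609 in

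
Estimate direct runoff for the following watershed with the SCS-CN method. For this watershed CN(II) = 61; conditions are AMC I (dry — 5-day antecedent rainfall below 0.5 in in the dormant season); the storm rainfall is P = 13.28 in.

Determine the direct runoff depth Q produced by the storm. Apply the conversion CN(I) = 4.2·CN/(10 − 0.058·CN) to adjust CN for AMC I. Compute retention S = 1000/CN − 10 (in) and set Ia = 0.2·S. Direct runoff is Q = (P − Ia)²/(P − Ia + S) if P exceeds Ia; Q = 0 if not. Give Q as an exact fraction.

Q = 2984655424/725270175 in ≈ 4.115 in

CN(I) from CN(II)=61: (4.2·61)/(10 − 0.058·61) = 42700/1077 ≈ 39.647
Max retention: S = 1000/(42700/1077) − 10 = 6500/427 in (≈ 15.222 in)
Ia = 0.2S: 0.2·15.222 = 3.044 in (exactly 1300/427)
Excess rainfall: 13.280 − 3.044 = 10.236 in; P > Ia so Q > 0
Q: (109264/10675)² ÷ (271764/10675) = 2984655424/725270175 in (≈ 4.115 in)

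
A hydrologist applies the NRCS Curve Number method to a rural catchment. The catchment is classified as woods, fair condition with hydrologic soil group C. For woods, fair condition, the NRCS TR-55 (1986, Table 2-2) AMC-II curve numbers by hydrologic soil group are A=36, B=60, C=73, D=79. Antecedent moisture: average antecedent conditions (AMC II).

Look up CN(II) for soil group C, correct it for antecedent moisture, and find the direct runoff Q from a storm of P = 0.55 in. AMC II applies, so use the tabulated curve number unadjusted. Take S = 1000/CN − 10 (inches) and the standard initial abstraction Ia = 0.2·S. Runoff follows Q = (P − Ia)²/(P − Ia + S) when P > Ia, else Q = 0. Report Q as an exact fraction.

Q = 0 in ≈ 0.000 in

NRCS table: woods, fair condition, soil group C → CN(II) = 73
Average conditions: CN = 73 (no AMC adjustment).
S = 1000/73 − 10 = 270/73 in ≈ 3.699 in
Initial abstraction Ia = S/5 = (270/73)/5 = 54/73 ≈ 0.740 in
P = 0.550 ≤ Ia = 0.740 in: entire storm abstracted, Q = 0.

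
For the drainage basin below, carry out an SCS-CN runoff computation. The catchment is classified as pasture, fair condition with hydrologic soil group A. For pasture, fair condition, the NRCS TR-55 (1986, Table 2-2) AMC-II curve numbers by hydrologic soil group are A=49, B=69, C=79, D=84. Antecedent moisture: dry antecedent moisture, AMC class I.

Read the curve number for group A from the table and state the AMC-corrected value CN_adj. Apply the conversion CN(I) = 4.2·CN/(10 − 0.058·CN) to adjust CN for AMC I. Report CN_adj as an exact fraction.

CN_adj = 34300/1193 ≈ 28.751

NRCS table: pasture, fair condition, soil group A → CN(II) = 49
CN(I) from CN(II)=49: (4.2·49)/(10 − 0.058·49) = 34300/1193 ≈ 28.751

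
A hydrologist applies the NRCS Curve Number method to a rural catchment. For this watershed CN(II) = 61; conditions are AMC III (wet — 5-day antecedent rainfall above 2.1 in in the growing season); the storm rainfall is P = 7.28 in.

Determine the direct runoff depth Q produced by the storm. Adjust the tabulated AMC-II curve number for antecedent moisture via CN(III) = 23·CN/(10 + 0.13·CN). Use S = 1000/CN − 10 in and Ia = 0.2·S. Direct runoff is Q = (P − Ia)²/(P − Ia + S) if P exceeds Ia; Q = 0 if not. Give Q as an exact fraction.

Q = 2139359066/449696575 in ≈ 4.757 in

Adjust CN=61 to AMC III: 23·61/(10 + 0.13·61) → 1403 ÷ (1793/100) = 140300/1793 ≈ 78.249
S = 1000/(140300/1793) − 10 = 3900/1403 in ≈ 2.780 in
Initial abstraction Ia = S/5 = (3900/1403)/5 = 780/1403 ≈ 0.556 in
Excess rainfall: 7.280 − 0.556 = 6.724 in; P > Ia so Q > 0
Q = (235846/35075)²/((235846/35075) + 3900/1403) = (55623335716/1230255625)/(333346/35075) = 2139359066/449696575 in ≈ 4.757 in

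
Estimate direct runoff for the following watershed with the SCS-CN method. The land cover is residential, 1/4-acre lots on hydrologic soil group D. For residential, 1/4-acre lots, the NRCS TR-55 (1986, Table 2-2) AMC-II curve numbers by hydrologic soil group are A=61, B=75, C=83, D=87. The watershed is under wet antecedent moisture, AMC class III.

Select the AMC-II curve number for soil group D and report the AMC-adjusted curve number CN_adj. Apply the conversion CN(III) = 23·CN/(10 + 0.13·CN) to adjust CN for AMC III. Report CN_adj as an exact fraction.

NRCS table: residential, 1/4-acre lots, soil group D → CN(II) = 87
Wet (AMC III): CN(III) = 23·87/(10 + 0.13·87) = 2001/(2131/100) = 200100/2131 ≈ 93.900

CN_adj = 200100/2131 ≈ 93.900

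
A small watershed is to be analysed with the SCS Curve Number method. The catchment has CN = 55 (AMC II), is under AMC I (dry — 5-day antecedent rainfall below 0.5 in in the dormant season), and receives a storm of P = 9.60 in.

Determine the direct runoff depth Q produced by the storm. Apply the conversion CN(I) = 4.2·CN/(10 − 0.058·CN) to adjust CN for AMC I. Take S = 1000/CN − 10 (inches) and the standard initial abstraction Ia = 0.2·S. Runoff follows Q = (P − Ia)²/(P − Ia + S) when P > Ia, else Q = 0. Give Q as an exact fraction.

CN(I) from CN(II)=55: (4.2·55)/(10 − 0.058·55) = 7700/227 ≈ 33.921
S = 1000/(7700/227) − 10 = 1500/77 in ≈ 19.481 in
Initial abstraction Ia = S/5 = (1500/77)/5 = 300/77 ≈ 3.896 in
Since P=9.600 > Ia=3.896: effective rainfall P−Ia = 2196/385 in
Q: (2196/385)² ÷ (9696/385) = 100467/77770 in (≈ 1.292 in)

Q = 100467/77770 in ≈ 1.292 in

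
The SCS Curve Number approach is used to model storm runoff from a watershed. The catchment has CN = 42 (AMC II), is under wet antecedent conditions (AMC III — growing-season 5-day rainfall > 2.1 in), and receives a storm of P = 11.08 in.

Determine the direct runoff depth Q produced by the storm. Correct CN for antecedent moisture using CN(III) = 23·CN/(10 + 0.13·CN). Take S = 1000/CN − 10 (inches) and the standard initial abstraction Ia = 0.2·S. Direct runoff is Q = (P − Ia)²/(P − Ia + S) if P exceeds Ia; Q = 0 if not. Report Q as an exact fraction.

Q = 14230342681/2315876325 in ≈ 6.145 in

Adjust CN=42 to AMC III: 23·42/(10 + 0.13·42) → 966 ÷ (773/50) = 48300/773 ≈ 62.484
S = 1000/(48300/773) − 10 = 2900/483 in ≈ 6.004 in
Ia = 0.2·(2900/483) = 580/483 in ≈ 1.201 in
Since P=11.080 > Ia=1.201: effective rainfall P−Ia = 119291/12075 in
Runoff Q = (P−Ia)²/(P−Ia+S) = (9.879)²/(9.879+6.004) = 14230342681/2315876325 ≈ 6.145 in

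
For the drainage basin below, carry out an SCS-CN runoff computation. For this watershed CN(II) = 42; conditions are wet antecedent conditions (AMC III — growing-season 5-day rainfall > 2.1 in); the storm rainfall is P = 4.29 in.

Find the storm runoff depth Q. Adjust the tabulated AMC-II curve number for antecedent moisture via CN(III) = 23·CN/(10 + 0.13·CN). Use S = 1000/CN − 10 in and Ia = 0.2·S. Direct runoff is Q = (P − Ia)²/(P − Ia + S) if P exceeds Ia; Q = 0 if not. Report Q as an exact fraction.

Adjust CN=42 to AMC III: 23·42/(10 + 0.13·42) → 966 ÷ (773/50) = 48300/773 ≈ 62.484
S = 1000/(48300/773) − 10 = 2900/483 in ≈ 6.004 in
Ia = 0.2·(2900/483) = 580/483 in ≈ 1.201 in
Excess rainfall: 4.290 − 1.201 = 3.089 in; P > Ia so Q > 0
Runoff Q = (P−Ia)²/(P−Ia+S) = (3.089)²/(3.089+6.004) = 22262728849/21213698100 ≈ 1.049 in

Q = 22262728849/21213698100 in ≈ 1.049 in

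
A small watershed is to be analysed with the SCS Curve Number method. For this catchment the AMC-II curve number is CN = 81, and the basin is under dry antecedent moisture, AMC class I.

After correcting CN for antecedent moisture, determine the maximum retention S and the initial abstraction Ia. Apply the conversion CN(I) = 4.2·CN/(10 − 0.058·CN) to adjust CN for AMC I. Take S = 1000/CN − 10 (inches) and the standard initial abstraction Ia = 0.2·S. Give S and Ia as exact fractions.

S = 9500/1701 in ≈ 5.585 in; Ia = 1900/1701 in ≈ 1.117 in

Adjust CN=81 to AMC I: 4.2·81/(10 − 0.058·81) → (1701/5) ÷ (2651/500) = 170100/2651 ≈ 64.164
S = 1000/(170100/2651) − 10 = 9500/1701 in ≈ 5.585 in
Initial abstraction Ia = S/5 = (9500/1701)/5 = 1900/1701 ≈ 1.117 in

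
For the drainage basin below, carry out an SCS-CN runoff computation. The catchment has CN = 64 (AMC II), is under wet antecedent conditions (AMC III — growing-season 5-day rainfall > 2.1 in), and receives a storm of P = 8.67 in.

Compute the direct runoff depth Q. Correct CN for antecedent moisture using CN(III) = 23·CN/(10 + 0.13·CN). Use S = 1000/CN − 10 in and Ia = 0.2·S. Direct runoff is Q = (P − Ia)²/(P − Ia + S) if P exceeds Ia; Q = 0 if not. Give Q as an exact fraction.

Wet (AMC III): CN(III) = 23·64/(10 + 0.13·64) = 1472/(458/25) = 18400/229 ≈ 80.349
Max retention: S = 1000/(18400/229) − 10 = 225/92 in (≈ 2.446 in)
Initial abstraction Ia = S/5 = (225/92)/5 = 45/92 ≈ 0.489 in
Excess rainfall: 8.670 − 0.489 = 8.181 in; P > Ia so Q > 0
Q = (4704/575)²/((4704/575) + 225/92) = (22127616/330625)/(24441/2300) = 29503488/4684525 in ≈ 6.298 in

Q = 29503488/4684525 in ≈ 6.298 in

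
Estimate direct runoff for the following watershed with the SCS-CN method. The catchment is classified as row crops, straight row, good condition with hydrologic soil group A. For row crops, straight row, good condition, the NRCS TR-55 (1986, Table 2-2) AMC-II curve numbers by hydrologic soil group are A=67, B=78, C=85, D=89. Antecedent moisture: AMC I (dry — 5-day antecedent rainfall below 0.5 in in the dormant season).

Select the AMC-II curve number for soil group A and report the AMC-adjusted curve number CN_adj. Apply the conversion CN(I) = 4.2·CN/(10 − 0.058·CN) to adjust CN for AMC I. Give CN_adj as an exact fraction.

NRCS table: row crops, straight row, good condition, soil group A → CN(II) = 67
CN(I) from CN(II)=67: (4.2·67)/(10 − 0.058·67) = 46900/1019 ≈ 46.026

CN_adj = 46900/1019 ≈ 46.026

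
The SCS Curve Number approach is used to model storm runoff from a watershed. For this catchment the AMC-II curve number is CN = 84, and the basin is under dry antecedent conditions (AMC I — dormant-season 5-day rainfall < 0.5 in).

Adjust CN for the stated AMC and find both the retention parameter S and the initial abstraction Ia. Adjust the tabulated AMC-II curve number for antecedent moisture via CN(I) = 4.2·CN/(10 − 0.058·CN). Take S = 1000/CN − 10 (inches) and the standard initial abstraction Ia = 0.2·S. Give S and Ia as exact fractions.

S = 2000/441 in ≈ 4.535 in; Ia = 400/441 in ≈ 0.907 in

CN(I) from CN(II)=84: (4.2·84)/(10 − 0.058·84) = 44100/641 ≈ 68.799
Retention S: 1000/CN − 10 with CN=68.799 → S = 2000/441 ≈ 4.535 in
Initial abstraction Ia = S/5 = (2000/441)/5 = 400/441 ≈ 0.907 in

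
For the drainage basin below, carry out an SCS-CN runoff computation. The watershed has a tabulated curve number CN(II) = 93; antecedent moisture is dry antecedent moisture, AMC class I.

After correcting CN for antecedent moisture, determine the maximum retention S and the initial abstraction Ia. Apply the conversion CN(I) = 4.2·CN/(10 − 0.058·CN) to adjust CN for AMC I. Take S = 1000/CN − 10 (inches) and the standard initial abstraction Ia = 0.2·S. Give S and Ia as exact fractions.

S = 500/279 in ≈ 1.792 in; Ia = 100/279 in ≈ 0.358 in

Adjust CN=93 to AMC I: 4.2·93/(10 − 0.058·93) → (1953/5) ÷ (2303/500) = 27900/329 ≈ 84.802
Max retention: S = 1000/(27900/329) − 10 = 500/279 in (≈ 1.792 in)
Ia = 0.2S: 0.2·1.792 = 0.358 in (exactly 100/279)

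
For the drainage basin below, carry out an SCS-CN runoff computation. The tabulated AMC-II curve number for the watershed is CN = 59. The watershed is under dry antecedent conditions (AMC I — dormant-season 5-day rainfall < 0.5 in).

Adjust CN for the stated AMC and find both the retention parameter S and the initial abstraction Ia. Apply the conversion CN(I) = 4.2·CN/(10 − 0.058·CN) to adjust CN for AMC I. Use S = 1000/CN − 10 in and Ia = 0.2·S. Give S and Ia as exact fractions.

CN(I) from CN(II)=59: (4.2·59)/(10 − 0.058·59) = 123900/3289 ≈ 37.671
Max retention: S = 1000/(123900/3289) − 10 = 20500/1239 in (≈ 16.546 in)
Initial abstraction Ia = S/5 = (20500/1239)/5 = 4100/1239 ≈ 3.309 in

S = 20500/1239 in ≈ 16.546 in; Ia = 4100/1239 in ≈ 3.309 in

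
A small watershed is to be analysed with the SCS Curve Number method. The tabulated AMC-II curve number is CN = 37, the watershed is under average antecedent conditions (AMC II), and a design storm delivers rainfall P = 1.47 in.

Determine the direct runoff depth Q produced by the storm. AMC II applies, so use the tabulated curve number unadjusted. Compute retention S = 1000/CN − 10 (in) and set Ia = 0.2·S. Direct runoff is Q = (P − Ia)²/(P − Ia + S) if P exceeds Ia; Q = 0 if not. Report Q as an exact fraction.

Average conditions: CN = 37 (no AMC adjustment).
S = 1000/37 − 10 = 630/37 in ≈ 17.027 in
Initial abstraction Ia = S/5 = (630/37)/5 = 126/37 ≈ 3.405 in
P = 1.470 ≤ Ia = 3.405 in: entire storm abstracted, Q = 0.

Q = 0 in ≈ 0.000 in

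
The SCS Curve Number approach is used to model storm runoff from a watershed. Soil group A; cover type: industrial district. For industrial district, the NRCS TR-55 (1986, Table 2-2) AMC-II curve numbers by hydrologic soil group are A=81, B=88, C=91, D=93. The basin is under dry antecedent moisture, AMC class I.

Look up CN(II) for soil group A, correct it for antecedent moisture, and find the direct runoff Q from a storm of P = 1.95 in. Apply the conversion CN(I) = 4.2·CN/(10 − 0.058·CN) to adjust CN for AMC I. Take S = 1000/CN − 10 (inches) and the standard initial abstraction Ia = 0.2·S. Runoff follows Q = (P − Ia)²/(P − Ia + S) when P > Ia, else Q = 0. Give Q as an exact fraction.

NRCS table: industrial district, soil group A → CN(II) = 81
Adjust CN=81 to AMC I: 4.2·81/(10 − 0.058·81) → (1701/5) ÷ (2651/500) = 170100/2651 ≈ 64.164
S = 1000/(170100/2651) − 10 = 9500/1701 in ≈ 5.585 in
Ia = 0.2S: 0.2·5.585 = 1.117 in (exactly 1900/1701)
P − Ia = 1.950 − 1.117 = 28339/34020 ≈ 0.833 in (> 0, runoff occurs)
Q = (28339/34020)²/((28339/34020) + 9500/1701) = (803098921/1157360400)/(218339/34020) = 803098921/7427892780 in ≈ 0.108 in

Q = 803098921/7427892780 in ≈ 0.108 in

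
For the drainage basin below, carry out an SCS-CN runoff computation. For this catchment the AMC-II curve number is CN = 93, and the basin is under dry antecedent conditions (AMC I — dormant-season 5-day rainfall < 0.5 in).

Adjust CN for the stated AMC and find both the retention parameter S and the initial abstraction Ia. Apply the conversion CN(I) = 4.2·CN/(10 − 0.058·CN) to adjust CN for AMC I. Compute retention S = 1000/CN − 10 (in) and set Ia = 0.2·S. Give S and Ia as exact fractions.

Adjust CN=93 to AMC I: 4.2·93/(10 − 0.058·93) → (1953/5) ÷ (2303/500) = 27900/329 ≈ 84.802
Retention S: 1000/CN − 10 with CN=84.802 → S = 500/279 ≈ 1.792 in
Ia = 0.2·(500/279) = 100/279 in ≈ 0.358 in

S = 500/279 in ≈ 1.792 in; Ia = 100/279 in ≈ 0.358 in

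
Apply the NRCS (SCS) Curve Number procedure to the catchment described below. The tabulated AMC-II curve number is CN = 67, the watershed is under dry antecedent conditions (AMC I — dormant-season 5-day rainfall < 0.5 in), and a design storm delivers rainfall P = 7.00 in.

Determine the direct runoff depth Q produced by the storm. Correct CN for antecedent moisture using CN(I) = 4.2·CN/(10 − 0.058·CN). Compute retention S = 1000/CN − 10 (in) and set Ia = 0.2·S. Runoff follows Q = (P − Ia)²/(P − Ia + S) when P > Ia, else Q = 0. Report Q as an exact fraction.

CN(I) from CN(II)=67: (4.2·67)/(10 − 0.058·67) = 46900/1019 ≈ 46.026
Max retention: S = 1000/(46900/1019) − 10 = 5500/469 in (≈ 11.727 in)
Ia = 0.2S: 0.2·11.727 = 2.345 in (exactly 1100/469)
P − Ia = 7.000 − 2.345 = 2183/469 ≈ 4.655 in (> 0, runoff occurs)
Runoff Q = (P−Ia)²/(P−Ia+S) = (4.655)²/(4.655+11.727) = 4765489/3603327 ≈ 1.323 in

Q = 4765489/3603327 in ≈ 1.323 in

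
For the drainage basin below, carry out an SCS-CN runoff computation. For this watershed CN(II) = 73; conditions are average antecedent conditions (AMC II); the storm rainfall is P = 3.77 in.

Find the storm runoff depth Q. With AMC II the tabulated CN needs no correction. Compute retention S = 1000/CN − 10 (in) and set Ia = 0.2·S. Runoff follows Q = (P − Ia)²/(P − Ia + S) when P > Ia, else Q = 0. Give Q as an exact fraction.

CN(II) = 73; AMC II needs no correction.
S = 1000/73 − 10 = 270/73 in ≈ 3.699 in
Ia = 0.2S: 0.2·3.699 = 0.740 in (exactly 54/73)
P − Ia = 3.770 − 0.740 = 22121/7300 ≈ 3.030 in (> 0, runoff occurs)
Q = (22121/7300)²/((22121/7300) + 270/73) = (489338641/53290000)/(49121/7300) = 489338641/358583300 in ≈ 1.365 in

Q = 489338641/358583300 in ≈ 1.365 in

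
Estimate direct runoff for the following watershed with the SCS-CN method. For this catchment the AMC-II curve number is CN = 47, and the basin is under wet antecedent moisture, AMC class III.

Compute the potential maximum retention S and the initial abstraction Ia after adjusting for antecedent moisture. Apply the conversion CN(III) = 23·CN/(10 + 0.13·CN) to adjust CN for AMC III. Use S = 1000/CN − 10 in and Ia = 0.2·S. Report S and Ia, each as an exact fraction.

Adjust CN=47 to AMC III: 23·47/(10 + 0.13·47) → 1081 ÷ (1611/100) = 108100/1611 ≈ 67.101
Retention S: 1000/CN − 10 with CN=67.101 → S = 5300/1081 ≈ 4.903 in
Ia = 0.2S: 0.2·4.903 = 0.981 in (exactly 1060/1081)

S = 5300/1081 in ≈ 4.903 in; Ia = 1060/1081 in ≈ 0.981 in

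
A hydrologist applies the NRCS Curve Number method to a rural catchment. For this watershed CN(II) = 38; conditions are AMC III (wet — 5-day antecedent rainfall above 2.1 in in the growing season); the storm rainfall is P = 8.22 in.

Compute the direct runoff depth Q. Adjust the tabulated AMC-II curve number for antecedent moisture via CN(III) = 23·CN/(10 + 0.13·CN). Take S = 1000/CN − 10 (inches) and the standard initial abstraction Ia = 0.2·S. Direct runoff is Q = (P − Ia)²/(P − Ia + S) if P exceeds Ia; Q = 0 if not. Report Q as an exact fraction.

CN(III) from CN(II)=38: (23·38)/(10 + 0.13·38) = 43700/747 ≈ 58.501
Max retention: S = 1000/(43700/747) − 10 = 3100/437 in (≈ 7.094 in)
Ia = 0.2S: 0.2·7.094 = 1.419 in (exactly 620/437)
P − Ia = 8.220 − 1.419 = 148607/21850 ≈ 6.801 in (> 0, runoff occurs)
Q = (148607/21850)²/((148607/21850) + 3100/437) = (22084040449/477422500)/(303607/21850) = 22084040449/6633812950 in ≈ 3.329 in

Q = 22084040449/6633812950 in ≈ 3.329 in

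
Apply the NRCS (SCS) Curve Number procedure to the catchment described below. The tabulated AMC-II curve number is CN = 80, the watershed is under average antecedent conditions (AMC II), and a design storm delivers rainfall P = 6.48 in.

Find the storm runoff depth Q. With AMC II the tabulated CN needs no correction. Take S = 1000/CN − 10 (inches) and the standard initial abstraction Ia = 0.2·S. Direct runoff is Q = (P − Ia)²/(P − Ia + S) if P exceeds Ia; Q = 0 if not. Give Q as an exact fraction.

Q = 89401/21200 in ≈ 4.217 in

CN(II) = 80; AMC II needs no correction.
Retention S: 1000/CN − 10 with CN=80.000 → S = 5/2 ≈ 2.500 in
Ia = 0.2S: 0.2·2.500 = 0.500 in (exactly 1/2)
Excess rainfall: 6.480 − 0.500 = 5.980 in; P > Ia so Q > 0
Q = (299/50)²/((299/50) + 5/2) = (89401/2500)/(212/25) = 89401/21200 in ≈ 4.217 in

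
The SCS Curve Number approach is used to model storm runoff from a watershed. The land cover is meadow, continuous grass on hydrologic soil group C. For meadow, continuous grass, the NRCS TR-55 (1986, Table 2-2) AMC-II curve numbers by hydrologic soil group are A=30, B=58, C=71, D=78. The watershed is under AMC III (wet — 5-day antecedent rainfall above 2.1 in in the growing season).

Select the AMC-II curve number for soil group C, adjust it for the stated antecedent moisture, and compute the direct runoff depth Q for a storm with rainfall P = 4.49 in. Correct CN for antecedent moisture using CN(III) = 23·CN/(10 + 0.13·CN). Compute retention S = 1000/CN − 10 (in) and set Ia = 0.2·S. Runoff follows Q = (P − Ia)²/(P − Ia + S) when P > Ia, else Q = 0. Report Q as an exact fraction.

Q = 455917997089/157619936100 in ≈ 2.893 in

NRCS table: meadow, continuous grass, soil group C → CN(II) = 71
Adjust CN=71 to AMC III: 23·71/(10 + 0.13·71) → 1633 ÷ (1923/100) = 163300/1923 ≈ 84.919
S = 1000/(163300/1923) − 10 = 2900/1633 in ≈ 1.776 in
Ia = 0.2S: 0.2·1.776 = 0.355 in (exactly 580/1633)
Since P=4.490 > Ia=0.355: effective rainfall P−Ia = 675217/163300 in
Runoff Q = (P−Ia)²/(P−Ia+S) = (4.135)²/(4.135+1.776) = 455917997089/157619936100 ≈ 2.893 in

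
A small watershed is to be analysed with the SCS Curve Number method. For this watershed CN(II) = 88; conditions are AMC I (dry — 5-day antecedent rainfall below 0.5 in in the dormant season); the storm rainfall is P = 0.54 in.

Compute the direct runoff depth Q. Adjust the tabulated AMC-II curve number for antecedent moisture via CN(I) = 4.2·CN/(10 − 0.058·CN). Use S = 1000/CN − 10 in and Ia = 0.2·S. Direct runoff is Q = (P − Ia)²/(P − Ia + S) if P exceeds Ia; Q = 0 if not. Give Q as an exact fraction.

Q = 0 in ≈ 0.000 in

CN(I) from CN(II)=88: (4.2·88)/(10 − 0.058·88) = 3850/51 ≈ 75.490
Retention S: 1000/CN − 10 with CN=75.490 → S = 250/77 ≈ 3.247 in
Ia = 0.2·(250/77) = 50/77 in ≈ 0.649 in
P = 0.540 ≤ Ia = 0.649 in: entire storm abstracted, Q = 0.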